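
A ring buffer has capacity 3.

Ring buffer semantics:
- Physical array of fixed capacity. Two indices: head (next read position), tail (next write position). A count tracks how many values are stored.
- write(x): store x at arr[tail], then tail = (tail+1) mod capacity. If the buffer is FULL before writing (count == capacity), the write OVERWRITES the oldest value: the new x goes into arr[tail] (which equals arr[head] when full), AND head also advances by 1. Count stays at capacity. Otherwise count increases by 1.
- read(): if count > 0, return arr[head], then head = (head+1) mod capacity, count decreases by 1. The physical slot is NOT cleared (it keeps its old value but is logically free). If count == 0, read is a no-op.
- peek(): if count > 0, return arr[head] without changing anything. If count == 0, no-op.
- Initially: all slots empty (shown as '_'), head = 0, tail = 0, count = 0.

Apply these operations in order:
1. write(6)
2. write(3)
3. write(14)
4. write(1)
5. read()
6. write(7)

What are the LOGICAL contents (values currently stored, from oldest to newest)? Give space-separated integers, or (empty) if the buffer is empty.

After op 1 (write(6)): arr=[6 _ _] head=0 tail=1 count=1
After op 2 (write(3)): arr=[6 3 _] head=0 tail=2 count=2
After op 3 (write(14)): arr=[6 3 14] head=0 tail=0 count=3
After op 4 (write(1)): arr=[1 3 14] head=1 tail=1 count=3
After op 5 (read()): arr=[1 3 14] head=2 tail=1 count=2
After op 6 (write(7)): arr=[1 7 14] head=2 tail=2 count=3

Answer: 14 1 7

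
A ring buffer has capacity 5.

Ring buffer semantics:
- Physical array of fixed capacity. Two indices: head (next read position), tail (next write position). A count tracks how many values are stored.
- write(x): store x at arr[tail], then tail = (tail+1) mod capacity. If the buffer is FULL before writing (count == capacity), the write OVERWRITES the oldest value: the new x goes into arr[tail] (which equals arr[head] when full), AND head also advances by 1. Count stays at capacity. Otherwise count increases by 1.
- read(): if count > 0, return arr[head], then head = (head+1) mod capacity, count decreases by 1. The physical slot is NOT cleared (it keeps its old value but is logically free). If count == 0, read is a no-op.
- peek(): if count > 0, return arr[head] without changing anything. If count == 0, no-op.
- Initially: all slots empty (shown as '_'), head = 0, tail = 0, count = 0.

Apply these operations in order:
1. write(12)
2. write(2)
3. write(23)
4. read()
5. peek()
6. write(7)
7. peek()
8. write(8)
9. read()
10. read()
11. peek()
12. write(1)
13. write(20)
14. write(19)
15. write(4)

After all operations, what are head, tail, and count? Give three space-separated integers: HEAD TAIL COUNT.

After op 1 (write(12)): arr=[12 _ _ _ _] head=0 tail=1 count=1
After op 2 (write(2)): arr=[12 2 _ _ _] head=0 tail=2 count=2
After op 3 (write(23)): arr=[12 2 23 _ _] head=0 tail=3 count=3
After op 4 (read()): arr=[12 2 23 _ _] head=1 tail=3 count=2
After op 5 (peek()): arr=[12 2 23 _ _] head=1 tail=3 count=2
After op 6 (write(7)): arr=[12 2 23 7 _] head=1 tail=4 count=3
After op 7 (peek()): arr=[12 2 23 7 _] head=1 tail=4 count=3
After op 8 (write(8)): arr=[12 2 23 7 8] head=1 tail=0 count=4
After op 9 (read()): arr=[12 2 23 7 8] head=2 tail=0 count=3
After op 10 (read()): arr=[12 2 23 7 8] head=3 tail=0 count=2
After op 11 (peek()): arr=[12 2 23 7 8] head=3 tail=0 count=2
After op 12 (write(1)): arr=[1 2 23 7 8] head=3 tail=1 count=3
After op 13 (write(20)): arr=[1 20 23 7 8] head=3 tail=2 count=4
After op 14 (write(19)): arr=[1 20 19 7 8] head=3 tail=3 count=5
After op 15 (write(4)): arr=[1 20 19 4 8] head=4 tail=4 count=5

Answer: 4 4 5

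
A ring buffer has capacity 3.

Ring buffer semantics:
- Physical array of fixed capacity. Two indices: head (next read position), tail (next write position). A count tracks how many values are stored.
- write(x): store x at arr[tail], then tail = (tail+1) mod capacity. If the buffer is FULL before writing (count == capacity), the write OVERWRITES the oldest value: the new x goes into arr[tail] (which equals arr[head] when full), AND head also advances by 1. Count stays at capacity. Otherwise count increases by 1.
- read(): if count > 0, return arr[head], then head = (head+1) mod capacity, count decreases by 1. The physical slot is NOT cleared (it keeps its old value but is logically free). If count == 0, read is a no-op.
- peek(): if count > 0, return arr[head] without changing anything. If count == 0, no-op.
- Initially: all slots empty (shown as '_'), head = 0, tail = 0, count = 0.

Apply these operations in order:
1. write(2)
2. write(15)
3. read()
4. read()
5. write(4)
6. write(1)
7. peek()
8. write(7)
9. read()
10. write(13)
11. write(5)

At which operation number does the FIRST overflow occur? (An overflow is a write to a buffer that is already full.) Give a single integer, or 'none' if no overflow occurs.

After op 1 (write(2)): arr=[2 _ _] head=0 tail=1 count=1
After op 2 (write(15)): arr=[2 15 _] head=0 tail=2 count=2
After op 3 (read()): arr=[2 15 _] head=1 tail=2 count=1
After op 4 (read()): arr=[2 15 _] head=2 tail=2 count=0
After op 5 (write(4)): arr=[2 15 4] head=2 tail=0 count=1
After op 6 (write(1)): arr=[1 15 4] head=2 tail=1 count=2
After op 7 (peek()): arr=[1 15 4] head=2 tail=1 count=2
After op 8 (write(7)): arr=[1 7 4] head=2 tail=2 count=3
After op 9 (read()): arr=[1 7 4] head=0 tail=2 count=2
After op 10 (write(13)): arr=[1 7 13] head=0 tail=0 count=3
After op 11 (write(5)): arr=[5 7 13] head=1 tail=1 count=3

Answer: 11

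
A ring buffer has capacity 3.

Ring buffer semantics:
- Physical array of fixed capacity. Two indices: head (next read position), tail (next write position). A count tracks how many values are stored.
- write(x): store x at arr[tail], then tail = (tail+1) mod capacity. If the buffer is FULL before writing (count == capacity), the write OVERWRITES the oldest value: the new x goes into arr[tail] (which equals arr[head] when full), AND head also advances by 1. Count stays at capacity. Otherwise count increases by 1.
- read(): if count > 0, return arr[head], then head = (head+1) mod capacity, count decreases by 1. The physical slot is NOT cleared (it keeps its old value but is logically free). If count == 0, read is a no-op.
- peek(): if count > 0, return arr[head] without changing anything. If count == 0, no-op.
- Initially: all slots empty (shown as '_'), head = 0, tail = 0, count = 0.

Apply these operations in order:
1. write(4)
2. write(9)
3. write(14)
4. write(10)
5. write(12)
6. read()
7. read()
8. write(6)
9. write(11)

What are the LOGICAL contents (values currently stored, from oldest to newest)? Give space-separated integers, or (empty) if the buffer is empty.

Answer: 12 6 11

Derivation:
After op 1 (write(4)): arr=[4 _ _] head=0 tail=1 count=1
After op 2 (write(9)): arr=[4 9 _] head=0 tail=2 count=2
After op 3 (write(14)): arr=[4 9 14] head=0 tail=0 count=3
After op 4 (write(10)): arr=[10 9 14] head=1 tail=1 count=3
After op 5 (write(12)): arr=[10 12 14] head=2 tail=2 count=3
After op 6 (read()): arr=[10 12 14] head=0 tail=2 count=2
After op 7 (read()): arr=[10 12 14] head=1 tail=2 count=1
After op 8 (write(6)): arr=[10 12 6] head=1 tail=0 count=2
After op 9 (write(11)): arr=[11 12 6] head=1 tail=1 count=3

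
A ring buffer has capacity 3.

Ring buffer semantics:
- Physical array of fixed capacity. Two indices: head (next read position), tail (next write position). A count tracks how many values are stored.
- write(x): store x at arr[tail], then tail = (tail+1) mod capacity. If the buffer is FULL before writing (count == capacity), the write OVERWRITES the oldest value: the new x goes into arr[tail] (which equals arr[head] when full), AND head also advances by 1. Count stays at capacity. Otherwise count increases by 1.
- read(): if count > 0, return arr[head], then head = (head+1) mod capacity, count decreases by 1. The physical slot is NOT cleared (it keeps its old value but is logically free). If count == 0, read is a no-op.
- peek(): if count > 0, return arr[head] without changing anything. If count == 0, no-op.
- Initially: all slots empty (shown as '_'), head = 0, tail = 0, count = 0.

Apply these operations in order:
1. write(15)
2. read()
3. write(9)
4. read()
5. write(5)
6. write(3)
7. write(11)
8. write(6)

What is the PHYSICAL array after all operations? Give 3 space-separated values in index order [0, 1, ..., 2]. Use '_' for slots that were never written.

Answer: 3 11 6

Derivation:
After op 1 (write(15)): arr=[15 _ _] head=0 tail=1 count=1
After op 2 (read()): arr=[15 _ _] head=1 tail=1 count=0
After op 3 (write(9)): arr=[15 9 _] head=1 tail=2 count=1
After op 4 (read()): arr=[15 9 _] head=2 tail=2 count=0
After op 5 (write(5)): arr=[15 9 5] head=2 tail=0 count=1
After op 6 (write(3)): arr=[3 9 5] head=2 tail=1 count=2
After op 7 (write(11)): arr=[3 11 5] head=2 tail=2 count=3
After op 8 (write(6)): arr=[3 11 6] head=0 tail=0 count=3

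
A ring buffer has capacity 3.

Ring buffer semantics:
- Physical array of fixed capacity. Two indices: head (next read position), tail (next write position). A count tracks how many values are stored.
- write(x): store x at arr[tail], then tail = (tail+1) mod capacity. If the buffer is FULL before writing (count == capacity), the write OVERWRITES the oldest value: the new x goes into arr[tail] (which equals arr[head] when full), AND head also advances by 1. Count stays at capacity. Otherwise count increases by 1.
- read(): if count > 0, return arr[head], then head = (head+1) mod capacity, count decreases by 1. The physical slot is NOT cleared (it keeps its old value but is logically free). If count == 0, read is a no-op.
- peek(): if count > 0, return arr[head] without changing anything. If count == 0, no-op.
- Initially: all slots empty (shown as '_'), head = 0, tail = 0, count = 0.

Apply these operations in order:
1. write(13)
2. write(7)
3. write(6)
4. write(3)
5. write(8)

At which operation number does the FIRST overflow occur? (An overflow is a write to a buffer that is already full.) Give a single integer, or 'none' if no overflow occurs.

Answer: 4

Derivation:
After op 1 (write(13)): arr=[13 _ _] head=0 tail=1 count=1
After op 2 (write(7)): arr=[13 7 _] head=0 tail=2 count=2
After op 3 (write(6)): arr=[13 7 6] head=0 tail=0 count=3
After op 4 (write(3)): arr=[3 7 6] head=1 tail=1 count=3
After op 5 (write(8)): arr=[3 8 6] head=2 tail=2 count=3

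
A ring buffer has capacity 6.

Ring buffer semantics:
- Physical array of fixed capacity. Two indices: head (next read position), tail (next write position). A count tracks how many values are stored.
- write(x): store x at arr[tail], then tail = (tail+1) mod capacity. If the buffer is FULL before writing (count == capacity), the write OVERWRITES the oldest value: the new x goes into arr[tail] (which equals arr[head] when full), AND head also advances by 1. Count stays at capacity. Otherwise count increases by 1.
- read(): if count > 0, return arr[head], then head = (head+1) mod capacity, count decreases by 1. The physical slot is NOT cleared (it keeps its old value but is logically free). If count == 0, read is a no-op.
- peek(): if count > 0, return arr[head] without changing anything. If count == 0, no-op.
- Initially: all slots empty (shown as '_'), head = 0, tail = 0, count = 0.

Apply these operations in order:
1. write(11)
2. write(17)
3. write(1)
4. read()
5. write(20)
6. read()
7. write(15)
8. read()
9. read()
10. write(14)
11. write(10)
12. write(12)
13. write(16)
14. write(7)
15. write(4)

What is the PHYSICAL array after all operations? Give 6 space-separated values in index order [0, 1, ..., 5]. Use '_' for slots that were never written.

Answer: 10 12 16 7 4 14

Derivation:
After op 1 (write(11)): arr=[11 _ _ _ _ _] head=0 tail=1 count=1
After op 2 (write(17)): arr=[11 17 _ _ _ _] head=0 tail=2 count=2
After op 3 (write(1)): arr=[11 17 1 _ _ _] head=0 tail=3 count=3
After op 4 (read()): arr=[11 17 1 _ _ _] head=1 tail=3 count=2
After op 5 (write(20)): arr=[11 17 1 20 _ _] head=1 tail=4 count=3
After op 6 (read()): arr=[11 17 1 20 _ _] head=2 tail=4 count=2
After op 7 (write(15)): arr=[11 17 1 20 15 _] head=2 tail=5 count=3
After op 8 (read()): arr=[11 17 1 20 15 _] head=3 tail=5 count=2
After op 9 (read()): arr=[11 17 1 20 15 _] head=4 tail=5 count=1
After op 10 (write(14)): arr=[11 17 1 20 15 14] head=4 tail=0 count=2
After op 11 (write(10)): arr=[10 17 1 20 15 14] head=4 tail=1 count=3
After op 12 (write(12)): arr=[10 12 1 20 15 14] head=4 tail=2 count=4
After op 13 (write(16)): arr=[10 12 16 20 15 14] head=4 tail=3 count=5
After op 14 (write(7)): arr=[10 12 16 7 15 14] head=4 tail=4 count=6
After op 15 (write(4)): arr=[10 12 16 7 4 14] head=5 tail=5 count=6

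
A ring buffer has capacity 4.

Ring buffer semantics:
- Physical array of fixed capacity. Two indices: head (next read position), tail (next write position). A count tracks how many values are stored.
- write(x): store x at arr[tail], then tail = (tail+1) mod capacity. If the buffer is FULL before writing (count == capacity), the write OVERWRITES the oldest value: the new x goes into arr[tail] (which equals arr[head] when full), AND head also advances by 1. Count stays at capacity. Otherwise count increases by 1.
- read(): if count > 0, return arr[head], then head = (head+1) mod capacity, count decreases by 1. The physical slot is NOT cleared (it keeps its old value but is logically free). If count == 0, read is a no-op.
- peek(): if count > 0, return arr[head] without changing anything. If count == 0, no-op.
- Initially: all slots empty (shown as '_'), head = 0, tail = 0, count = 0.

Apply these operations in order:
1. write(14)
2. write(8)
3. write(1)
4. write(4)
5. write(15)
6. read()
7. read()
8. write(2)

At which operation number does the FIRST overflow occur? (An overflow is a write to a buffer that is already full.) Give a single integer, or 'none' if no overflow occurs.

After op 1 (write(14)): arr=[14 _ _ _] head=0 tail=1 count=1
After op 2 (write(8)): arr=[14 8 _ _] head=0 tail=2 count=2
After op 3 (write(1)): arr=[14 8 1 _] head=0 tail=3 count=3
After op 4 (write(4)): arr=[14 8 1 4] head=0 tail=0 count=4
After op 5 (write(15)): arr=[15 8 1 4] head=1 tail=1 count=4
After op 6 (read()): arr=[15 8 1 4] head=2 tail=1 count=3
After op 7 (read()): arr=[15 8 1 4] head=3 tail=1 count=2
After op 8 (write(2)): arr=[15 2 1 4] head=3 tail=2 count=3

Answer: 5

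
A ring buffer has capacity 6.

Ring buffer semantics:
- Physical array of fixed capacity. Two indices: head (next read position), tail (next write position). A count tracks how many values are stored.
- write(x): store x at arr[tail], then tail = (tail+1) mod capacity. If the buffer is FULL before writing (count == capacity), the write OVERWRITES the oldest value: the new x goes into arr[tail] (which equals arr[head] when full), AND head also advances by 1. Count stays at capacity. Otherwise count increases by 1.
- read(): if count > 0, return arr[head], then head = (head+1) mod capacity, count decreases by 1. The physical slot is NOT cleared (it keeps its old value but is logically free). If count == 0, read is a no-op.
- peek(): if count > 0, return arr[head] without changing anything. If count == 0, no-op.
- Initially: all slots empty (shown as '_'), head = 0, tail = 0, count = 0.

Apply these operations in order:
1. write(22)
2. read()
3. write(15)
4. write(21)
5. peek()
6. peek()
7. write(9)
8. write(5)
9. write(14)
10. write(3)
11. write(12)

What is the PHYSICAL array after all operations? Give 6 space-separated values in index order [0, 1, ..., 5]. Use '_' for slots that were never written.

Answer: 3 12 21 9 5 14

Derivation:
After op 1 (write(22)): arr=[22 _ _ _ _ _] head=0 tail=1 count=1
After op 2 (read()): arr=[22 _ _ _ _ _] head=1 tail=1 count=0
After op 3 (write(15)): arr=[22 15 _ _ _ _] head=1 tail=2 count=1
After op 4 (write(21)): arr=[22 15 21 _ _ _] head=1 tail=3 count=2
After op 5 (peek()): arr=[22 15 21 _ _ _] head=1 tail=3 count=2
After op 6 (peek()): arr=[22 15 21 _ _ _] head=1 tail=3 count=2
After op 7 (write(9)): arr=[22 15 21 9 _ _] head=1 tail=4 count=3
After op 8 (write(5)): arr=[22 15 21 9 5 _] head=1 tail=5 count=4
After op 9 (write(14)): arr=[22 15 21 9 5 14] head=1 tail=0 count=5
After op 10 (write(3)): arr=[3 15 21 9 5 14] head=1 tail=1 count=6
After op 11 (write(12)): arr=[3 12 21 9 5 14] head=2 tail=2 count=6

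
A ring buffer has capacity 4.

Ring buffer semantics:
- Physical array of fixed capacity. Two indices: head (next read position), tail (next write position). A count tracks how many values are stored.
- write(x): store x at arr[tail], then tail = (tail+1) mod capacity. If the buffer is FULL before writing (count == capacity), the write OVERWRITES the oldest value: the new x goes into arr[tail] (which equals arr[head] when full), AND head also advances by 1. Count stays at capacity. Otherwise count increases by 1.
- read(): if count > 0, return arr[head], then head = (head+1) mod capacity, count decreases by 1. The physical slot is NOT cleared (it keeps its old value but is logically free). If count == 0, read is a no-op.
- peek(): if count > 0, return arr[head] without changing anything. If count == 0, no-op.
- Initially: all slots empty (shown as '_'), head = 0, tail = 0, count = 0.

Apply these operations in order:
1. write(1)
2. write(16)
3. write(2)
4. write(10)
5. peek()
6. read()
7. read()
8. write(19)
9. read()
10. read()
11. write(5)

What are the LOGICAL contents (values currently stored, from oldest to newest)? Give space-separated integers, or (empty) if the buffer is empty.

Answer: 19 5

Derivation:
After op 1 (write(1)): arr=[1 _ _ _] head=0 tail=1 count=1
After op 2 (write(16)): arr=[1 16 _ _] head=0 tail=2 count=2
After op 3 (write(2)): arr=[1 16 2 _] head=0 tail=3 count=3
After op 4 (write(10)): arr=[1 16 2 10] head=0 tail=0 count=4
After op 5 (peek()): arr=[1 16 2 10] head=0 tail=0 count=4
After op 6 (read()): arr=[1 16 2 10] head=1 tail=0 count=3
After op 7 (read()): arr=[1 16 2 10] head=2 tail=0 count=2
After op 8 (write(19)): arr=[19 16 2 10] head=2 tail=1 count=3
After op 9 (read()): arr=[19 16 2 10] head=3 tail=1 count=2
After op 10 (read()): arr=[19 16 2 10] head=0 tail=1 count=1
After op 11 (write(5)): arr=[19 5 2 10] head=0 tail=2 count=2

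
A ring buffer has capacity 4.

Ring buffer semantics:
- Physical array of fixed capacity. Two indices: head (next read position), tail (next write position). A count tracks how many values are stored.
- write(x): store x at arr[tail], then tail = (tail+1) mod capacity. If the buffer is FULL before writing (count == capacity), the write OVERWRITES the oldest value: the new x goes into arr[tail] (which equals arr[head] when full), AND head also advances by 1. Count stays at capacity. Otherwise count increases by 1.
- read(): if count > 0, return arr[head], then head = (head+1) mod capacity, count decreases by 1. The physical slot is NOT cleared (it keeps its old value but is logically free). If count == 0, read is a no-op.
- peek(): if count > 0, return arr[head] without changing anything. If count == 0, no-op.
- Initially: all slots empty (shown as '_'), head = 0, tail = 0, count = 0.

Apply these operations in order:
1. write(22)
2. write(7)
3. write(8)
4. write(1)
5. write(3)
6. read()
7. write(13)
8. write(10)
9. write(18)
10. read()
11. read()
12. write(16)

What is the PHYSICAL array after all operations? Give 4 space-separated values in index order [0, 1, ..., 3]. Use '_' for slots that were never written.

After op 1 (write(22)): arr=[22 _ _ _] head=0 tail=1 count=1
After op 2 (write(7)): arr=[22 7 _ _] head=0 tail=2 count=2
After op 3 (write(8)): arr=[22 7 8 _] head=0 tail=3 count=3
After op 4 (write(1)): arr=[22 7 8 1] head=0 tail=0 count=4
After op 5 (write(3)): arr=[3 7 8 1] head=1 tail=1 count=4
After op 6 (read()): arr=[3 7 8 1] head=2 tail=1 count=3
After op 7 (write(13)): arr=[3 13 8 1] head=2 tail=2 count=4
After op 8 (write(10)): arr=[3 13 10 1] head=3 tail=3 count=4
After op 9 (write(18)): arr=[3 13 10 18] head=0 tail=0 count=4
After op 10 (read()): arr=[3 13 10 18] head=1 tail=0 count=3
After op 11 (read()): arr=[3 13 10 18] head=2 tail=0 count=2
After op 12 (write(16)): arr=[16 13 10 18] head=2 tail=1 count=3

Answer: 16 13 10 18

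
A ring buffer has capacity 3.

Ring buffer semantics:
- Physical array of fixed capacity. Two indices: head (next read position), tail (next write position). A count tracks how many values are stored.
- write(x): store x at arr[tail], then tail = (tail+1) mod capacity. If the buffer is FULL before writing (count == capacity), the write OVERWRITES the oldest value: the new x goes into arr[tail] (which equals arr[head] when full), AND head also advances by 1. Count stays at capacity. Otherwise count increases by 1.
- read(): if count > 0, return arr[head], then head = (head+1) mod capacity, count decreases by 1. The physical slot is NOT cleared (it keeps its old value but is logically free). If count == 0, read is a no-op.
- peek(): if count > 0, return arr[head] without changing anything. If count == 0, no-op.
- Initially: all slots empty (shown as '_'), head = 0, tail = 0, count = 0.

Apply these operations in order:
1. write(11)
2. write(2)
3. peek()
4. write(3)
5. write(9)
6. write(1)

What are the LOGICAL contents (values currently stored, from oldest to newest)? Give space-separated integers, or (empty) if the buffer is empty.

After op 1 (write(11)): arr=[11 _ _] head=0 tail=1 count=1
After op 2 (write(2)): arr=[11 2 _] head=0 tail=2 count=2
After op 3 (peek()): arr=[11 2 _] head=0 tail=2 count=2
After op 4 (write(3)): arr=[11 2 3] head=0 tail=0 count=3
After op 5 (write(9)): arr=[9 2 3] head=1 tail=1 count=3
After op 6 (write(1)): arr=[9 1 3] head=2 tail=2 count=3

Answer: 3 9 1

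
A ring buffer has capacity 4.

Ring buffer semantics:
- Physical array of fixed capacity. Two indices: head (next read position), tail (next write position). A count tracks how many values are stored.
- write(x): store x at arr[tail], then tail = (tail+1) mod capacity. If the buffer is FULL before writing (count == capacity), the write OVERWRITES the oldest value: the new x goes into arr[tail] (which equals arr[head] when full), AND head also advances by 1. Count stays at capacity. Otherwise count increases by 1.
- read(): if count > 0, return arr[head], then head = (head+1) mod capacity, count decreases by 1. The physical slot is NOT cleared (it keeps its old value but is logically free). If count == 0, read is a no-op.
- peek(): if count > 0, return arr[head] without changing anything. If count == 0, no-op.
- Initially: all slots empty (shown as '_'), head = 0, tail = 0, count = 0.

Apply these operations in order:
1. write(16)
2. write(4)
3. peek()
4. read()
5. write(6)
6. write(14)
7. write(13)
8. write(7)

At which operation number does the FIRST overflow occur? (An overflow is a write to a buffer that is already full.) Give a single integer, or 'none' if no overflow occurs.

After op 1 (write(16)): arr=[16 _ _ _] head=0 tail=1 count=1
After op 2 (write(4)): arr=[16 4 _ _] head=0 tail=2 count=2
After op 3 (peek()): arr=[16 4 _ _] head=0 tail=2 count=2
After op 4 (read()): arr=[16 4 _ _] head=1 tail=2 count=1
After op 5 (write(6)): arr=[16 4 6 _] head=1 tail=3 count=2
After op 6 (write(14)): arr=[16 4 6 14] head=1 tail=0 count=3
After op 7 (write(13)): arr=[13 4 6 14] head=1 tail=1 count=4
After op 8 (write(7)): arr=[13 7 6 14] head=2 tail=2 count=4

Answer: 8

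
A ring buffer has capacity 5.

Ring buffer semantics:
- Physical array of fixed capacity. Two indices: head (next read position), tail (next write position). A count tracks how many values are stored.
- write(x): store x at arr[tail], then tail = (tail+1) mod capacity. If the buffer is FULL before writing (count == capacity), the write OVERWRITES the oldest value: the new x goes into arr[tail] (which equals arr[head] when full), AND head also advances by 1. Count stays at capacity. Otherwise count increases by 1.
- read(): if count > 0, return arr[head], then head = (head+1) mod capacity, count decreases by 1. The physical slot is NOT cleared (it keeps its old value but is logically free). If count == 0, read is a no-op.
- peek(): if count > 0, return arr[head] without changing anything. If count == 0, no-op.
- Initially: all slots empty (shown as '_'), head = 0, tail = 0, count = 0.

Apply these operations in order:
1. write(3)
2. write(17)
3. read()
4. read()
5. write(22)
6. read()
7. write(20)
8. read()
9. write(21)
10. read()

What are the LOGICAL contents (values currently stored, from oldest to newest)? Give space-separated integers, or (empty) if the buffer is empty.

Answer: (empty)

Derivation:
After op 1 (write(3)): arr=[3 _ _ _ _] head=0 tail=1 count=1
After op 2 (write(17)): arr=[3 17 _ _ _] head=0 tail=2 count=2
After op 3 (read()): arr=[3 17 _ _ _] head=1 tail=2 count=1
After op 4 (read()): arr=[3 17 _ _ _] head=2 tail=2 count=0
After op 5 (write(22)): arr=[3 17 22 _ _] head=2 tail=3 count=1
After op 6 (read()): arr=[3 17 22 _ _] head=3 tail=3 count=0
After op 7 (write(20)): arr=[3 17 22 20 _] head=3 tail=4 count=1
After op 8 (read()): arr=[3 17 22 20 _] head=4 tail=4 count=0
After op 9 (write(21)): arr=[3 17 22 20 21] head=4 tail=0 count=1
After op 10 (read()): arr=[3 17 22 20 21] head=0 tail=0 count=0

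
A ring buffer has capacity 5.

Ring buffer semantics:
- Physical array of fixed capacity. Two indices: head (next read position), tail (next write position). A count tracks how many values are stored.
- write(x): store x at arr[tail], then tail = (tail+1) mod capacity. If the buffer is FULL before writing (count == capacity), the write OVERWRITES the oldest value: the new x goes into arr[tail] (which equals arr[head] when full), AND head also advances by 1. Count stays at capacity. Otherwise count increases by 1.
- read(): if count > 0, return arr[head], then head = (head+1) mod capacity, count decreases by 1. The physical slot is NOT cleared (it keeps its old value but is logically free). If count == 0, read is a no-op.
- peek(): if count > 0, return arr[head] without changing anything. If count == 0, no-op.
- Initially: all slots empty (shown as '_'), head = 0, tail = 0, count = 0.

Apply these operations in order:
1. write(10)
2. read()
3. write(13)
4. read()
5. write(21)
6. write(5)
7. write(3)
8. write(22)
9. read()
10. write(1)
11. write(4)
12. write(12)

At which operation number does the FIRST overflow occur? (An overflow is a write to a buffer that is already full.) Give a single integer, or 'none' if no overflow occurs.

After op 1 (write(10)): arr=[10 _ _ _ _] head=0 tail=1 count=1
After op 2 (read()): arr=[10 _ _ _ _] head=1 tail=1 count=0
After op 3 (write(13)): arr=[10 13 _ _ _] head=1 tail=2 count=1
After op 4 (read()): arr=[10 13 _ _ _] head=2 tail=2 count=0
After op 5 (write(21)): arr=[10 13 21 _ _] head=2 tail=3 count=1
After op 6 (write(5)): arr=[10 13 21 5 _] head=2 tail=4 count=2
After op 7 (write(3)): arr=[10 13 21 5 3] head=2 tail=0 count=3
After op 8 (write(22)): arr=[22 13 21 5 3] head=2 tail=1 count=4
After op 9 (read()): arr=[22 13 21 5 3] head=3 tail=1 count=3
After op 10 (write(1)): arr=[22 1 21 5 3] head=3 tail=2 count=4
After op 11 (write(4)): arr=[22 1 4 5 3] head=3 tail=3 count=5
After op 12 (write(12)): arr=[22 1 4 12 3] head=4 tail=4 count=5

Answer: 12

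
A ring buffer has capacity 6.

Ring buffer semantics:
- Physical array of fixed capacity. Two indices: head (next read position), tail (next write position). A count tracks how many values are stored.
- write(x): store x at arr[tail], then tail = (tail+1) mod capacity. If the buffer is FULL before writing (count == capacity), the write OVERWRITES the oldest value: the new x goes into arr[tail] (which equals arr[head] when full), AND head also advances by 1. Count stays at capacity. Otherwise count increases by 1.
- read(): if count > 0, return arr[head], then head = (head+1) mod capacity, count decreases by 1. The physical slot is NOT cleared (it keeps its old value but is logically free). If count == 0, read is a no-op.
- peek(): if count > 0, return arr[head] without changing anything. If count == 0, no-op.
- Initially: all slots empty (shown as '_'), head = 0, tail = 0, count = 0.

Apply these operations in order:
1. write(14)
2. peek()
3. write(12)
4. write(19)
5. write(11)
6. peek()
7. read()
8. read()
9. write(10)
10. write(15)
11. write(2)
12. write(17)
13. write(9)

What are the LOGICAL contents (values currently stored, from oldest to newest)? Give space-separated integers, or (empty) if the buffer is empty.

Answer: 11 10 15 2 17 9

Derivation:
After op 1 (write(14)): arr=[14 _ _ _ _ _] head=0 tail=1 count=1
After op 2 (peek()): arr=[14 _ _ _ _ _] head=0 tail=1 count=1
After op 3 (write(12)): arr=[14 12 _ _ _ _] head=0 tail=2 count=2
After op 4 (write(19)): arr=[14 12 19 _ _ _] head=0 tail=3 count=3
After op 5 (write(11)): arr=[14 12 19 11 _ _] head=0 tail=4 count=4
After op 6 (peek()): arr=[14 12 19 11 _ _] head=0 tail=4 count=4
After op 7 (read()): arr=[14 12 19 11 _ _] head=1 tail=4 count=3
After op 8 (read()): arr=[14 12 19 11 _ _] head=2 tail=4 count=2
After op 9 (write(10)): arr=[14 12 19 11 10 _] head=2 tail=5 count=3
After op 10 (write(15)): arr=[14 12 19 11 10 15] head=2 tail=0 count=4
After op 11 (write(2)): arr=[2 12 19 11 10 15] head=2 tail=1 count=5
After op 12 (write(17)): arr=[2 17 19 11 10 15] head=2 tail=2 count=6
After op 13 (write(9)): arr=[2 17 9 11 10 15] head=3 tail=3 count=6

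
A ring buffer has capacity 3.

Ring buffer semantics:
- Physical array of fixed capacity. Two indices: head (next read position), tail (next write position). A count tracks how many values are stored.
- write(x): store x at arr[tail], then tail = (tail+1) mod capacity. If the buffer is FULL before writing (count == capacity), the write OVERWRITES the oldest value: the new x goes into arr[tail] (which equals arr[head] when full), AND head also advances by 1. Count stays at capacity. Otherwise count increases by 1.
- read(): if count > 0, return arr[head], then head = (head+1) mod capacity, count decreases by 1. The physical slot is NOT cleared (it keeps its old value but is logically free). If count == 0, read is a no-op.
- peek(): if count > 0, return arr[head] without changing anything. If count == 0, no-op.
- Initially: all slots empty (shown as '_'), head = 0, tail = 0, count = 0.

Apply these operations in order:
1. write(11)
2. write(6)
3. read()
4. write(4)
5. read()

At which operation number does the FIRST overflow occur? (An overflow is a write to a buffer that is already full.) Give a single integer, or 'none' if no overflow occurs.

After op 1 (write(11)): arr=[11 _ _] head=0 tail=1 count=1
After op 2 (write(6)): arr=[11 6 _] head=0 tail=2 count=2
After op 3 (read()): arr=[11 6 _] head=1 tail=2 count=1
After op 4 (write(4)): arr=[11 6 4] head=1 tail=0 count=2
After op 5 (read()): arr=[11 6 4] head=2 tail=0 count=1

Answer: none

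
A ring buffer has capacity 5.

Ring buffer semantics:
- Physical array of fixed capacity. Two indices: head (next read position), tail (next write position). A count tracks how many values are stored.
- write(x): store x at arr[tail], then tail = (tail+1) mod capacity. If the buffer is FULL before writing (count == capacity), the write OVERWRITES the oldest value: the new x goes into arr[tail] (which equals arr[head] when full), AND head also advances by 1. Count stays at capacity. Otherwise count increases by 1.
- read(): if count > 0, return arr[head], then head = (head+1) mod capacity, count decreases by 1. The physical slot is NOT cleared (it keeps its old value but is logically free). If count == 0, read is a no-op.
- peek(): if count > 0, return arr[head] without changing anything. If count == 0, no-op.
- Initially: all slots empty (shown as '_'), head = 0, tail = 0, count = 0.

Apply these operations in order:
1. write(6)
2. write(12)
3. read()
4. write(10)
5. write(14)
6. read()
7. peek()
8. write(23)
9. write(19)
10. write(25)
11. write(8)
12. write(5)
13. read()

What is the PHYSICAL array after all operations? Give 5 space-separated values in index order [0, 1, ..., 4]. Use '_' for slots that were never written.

Answer: 19 25 8 5 23

Derivation:
After op 1 (write(6)): arr=[6 _ _ _ _] head=0 tail=1 count=1
After op 2 (write(12)): arr=[6 12 _ _ _] head=0 tail=2 count=2
After op 3 (read()): arr=[6 12 _ _ _] head=1 tail=2 count=1
After op 4 (write(10)): arr=[6 12 10 _ _] head=1 tail=3 count=2
After op 5 (write(14)): arr=[6 12 10 14 _] head=1 tail=4 count=3
After op 6 (read()): arr=[6 12 10 14 _] head=2 tail=4 count=2
After op 7 (peek()): arr=[6 12 10 14 _] head=2 tail=4 count=2
After op 8 (write(23)): arr=[6 12 10 14 23] head=2 tail=0 count=3
After op 9 (write(19)): arr=[19 12 10 14 23] head=2 tail=1 count=4
After op 10 (write(25)): arr=[19 25 10 14 23] head=2 tail=2 count=5
After op 11 (write(8)): arr=[19 25 8 14 23] head=3 tail=3 count=5
After op 12 (write(5)): arr=[19 25 8 5 23] head=4 tail=4 count=5
After op 13 (read()): arr=[19 25 8 5 23] head=0 tail=4 count=4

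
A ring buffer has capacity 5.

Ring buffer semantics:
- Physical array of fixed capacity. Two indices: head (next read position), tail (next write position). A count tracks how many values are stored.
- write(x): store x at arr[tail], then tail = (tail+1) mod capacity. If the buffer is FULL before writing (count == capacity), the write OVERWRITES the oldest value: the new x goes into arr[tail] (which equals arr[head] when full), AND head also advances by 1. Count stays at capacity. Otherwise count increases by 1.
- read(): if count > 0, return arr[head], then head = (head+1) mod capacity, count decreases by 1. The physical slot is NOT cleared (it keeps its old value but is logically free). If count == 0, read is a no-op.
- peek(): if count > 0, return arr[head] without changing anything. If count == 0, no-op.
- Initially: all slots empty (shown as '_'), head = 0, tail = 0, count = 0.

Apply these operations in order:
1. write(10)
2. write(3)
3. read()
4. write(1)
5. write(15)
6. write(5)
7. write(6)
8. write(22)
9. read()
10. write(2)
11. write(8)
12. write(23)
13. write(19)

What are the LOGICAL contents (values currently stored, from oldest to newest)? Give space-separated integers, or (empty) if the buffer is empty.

After op 1 (write(10)): arr=[10 _ _ _ _] head=0 tail=1 count=1
After op 2 (write(3)): arr=[10 3 _ _ _] head=0 tail=2 count=2
After op 3 (read()): arr=[10 3 _ _ _] head=1 tail=2 count=1
After op 4 (write(1)): arr=[10 3 1 _ _] head=1 tail=3 count=2
After op 5 (write(15)): arr=[10 3 1 15 _] head=1 tail=4 count=3
After op 6 (write(5)): arr=[10 3 1 15 5] head=1 tail=0 count=4
After op 7 (write(6)): arr=[6 3 1 15 5] head=1 tail=1 count=5
After op 8 (write(22)): arr=[6 22 1 15 5] head=2 tail=2 count=5
After op 9 (read()): arr=[6 22 1 15 5] head=3 tail=2 count=4
After op 10 (write(2)): arr=[6 22 2 15 5] head=3 tail=3 count=5
After op 11 (write(8)): arr=[6 22 2 8 5] head=4 tail=4 count=5
After op 12 (write(23)): arr=[6 22 2 8 23] head=0 tail=0 count=5
After op 13 (write(19)): arr=[19 22 2 8 23] head=1 tail=1 count=5

Answer: 22 2 8 23 19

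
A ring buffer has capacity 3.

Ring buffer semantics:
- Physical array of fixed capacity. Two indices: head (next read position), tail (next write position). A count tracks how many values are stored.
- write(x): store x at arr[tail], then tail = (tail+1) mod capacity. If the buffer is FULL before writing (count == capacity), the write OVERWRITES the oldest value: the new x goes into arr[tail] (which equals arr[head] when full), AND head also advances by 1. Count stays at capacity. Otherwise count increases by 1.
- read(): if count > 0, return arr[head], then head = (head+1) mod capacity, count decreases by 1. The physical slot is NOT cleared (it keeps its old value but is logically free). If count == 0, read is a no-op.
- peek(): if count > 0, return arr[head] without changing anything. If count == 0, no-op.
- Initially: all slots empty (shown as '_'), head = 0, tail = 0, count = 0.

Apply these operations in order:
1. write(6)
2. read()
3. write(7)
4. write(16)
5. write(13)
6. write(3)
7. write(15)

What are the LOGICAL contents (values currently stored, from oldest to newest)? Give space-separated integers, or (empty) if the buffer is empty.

After op 1 (write(6)): arr=[6 _ _] head=0 tail=1 count=1
After op 2 (read()): arr=[6 _ _] head=1 tail=1 count=0
After op 3 (write(7)): arr=[6 7 _] head=1 tail=2 count=1
After op 4 (write(16)): arr=[6 7 16] head=1 tail=0 count=2
After op 5 (write(13)): arr=[13 7 16] head=1 tail=1 count=3
After op 6 (write(3)): arr=[13 3 16] head=2 tail=2 count=3
After op 7 (write(15)): arr=[13 3 15] head=0 tail=0 count=3

Answer: 13 3 15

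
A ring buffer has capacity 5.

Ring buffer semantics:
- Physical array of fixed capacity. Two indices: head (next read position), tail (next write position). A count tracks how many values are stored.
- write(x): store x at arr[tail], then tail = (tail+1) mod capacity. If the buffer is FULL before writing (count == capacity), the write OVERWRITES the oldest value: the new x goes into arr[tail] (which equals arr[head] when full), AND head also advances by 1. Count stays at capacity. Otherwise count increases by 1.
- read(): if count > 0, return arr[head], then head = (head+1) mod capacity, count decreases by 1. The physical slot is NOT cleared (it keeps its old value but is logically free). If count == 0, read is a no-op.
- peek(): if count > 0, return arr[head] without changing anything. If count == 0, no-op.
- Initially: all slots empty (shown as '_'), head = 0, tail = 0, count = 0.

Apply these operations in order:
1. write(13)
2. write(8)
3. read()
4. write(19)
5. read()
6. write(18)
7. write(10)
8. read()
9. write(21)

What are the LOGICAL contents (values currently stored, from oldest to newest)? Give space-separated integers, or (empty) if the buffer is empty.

After op 1 (write(13)): arr=[13 _ _ _ _] head=0 tail=1 count=1
After op 2 (write(8)): arr=[13 8 _ _ _] head=0 tail=2 count=2
After op 3 (read()): arr=[13 8 _ _ _] head=1 tail=2 count=1
After op 4 (write(19)): arr=[13 8 19 _ _] head=1 tail=3 count=2
After op 5 (read()): arr=[13 8 19 _ _] head=2 tail=3 count=1
After op 6 (write(18)): arr=[13 8 19 18 _] head=2 tail=4 count=2
After op 7 (write(10)): arr=[13 8 19 18 10] head=2 tail=0 count=3
After op 8 (read()): arr=[13 8 19 18 10] head=3 tail=0 count=2
After op 9 (write(21)): arr=[21 8 19 18 10] head=3 tail=1 count=3

Answer: 18 10 21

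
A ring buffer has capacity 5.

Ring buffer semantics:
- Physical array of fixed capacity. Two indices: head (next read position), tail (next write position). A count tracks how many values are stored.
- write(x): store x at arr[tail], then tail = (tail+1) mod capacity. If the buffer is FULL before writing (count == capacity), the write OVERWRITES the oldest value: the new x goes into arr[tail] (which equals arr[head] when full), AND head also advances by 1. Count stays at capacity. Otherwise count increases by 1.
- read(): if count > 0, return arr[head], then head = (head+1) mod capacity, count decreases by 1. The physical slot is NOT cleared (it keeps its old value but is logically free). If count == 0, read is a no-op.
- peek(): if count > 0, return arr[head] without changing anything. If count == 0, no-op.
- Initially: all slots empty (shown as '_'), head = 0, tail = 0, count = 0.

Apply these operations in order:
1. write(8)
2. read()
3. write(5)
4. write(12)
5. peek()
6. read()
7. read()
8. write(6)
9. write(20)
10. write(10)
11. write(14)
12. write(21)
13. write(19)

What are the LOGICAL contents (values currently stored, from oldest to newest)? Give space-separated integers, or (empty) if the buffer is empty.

After op 1 (write(8)): arr=[8 _ _ _ _] head=0 tail=1 count=1
After op 2 (read()): arr=[8 _ _ _ _] head=1 tail=1 count=0
After op 3 (write(5)): arr=[8 5 _ _ _] head=1 tail=2 count=1
After op 4 (write(12)): arr=[8 5 12 _ _] head=1 tail=3 count=2
After op 5 (peek()): arr=[8 5 12 _ _] head=1 tail=3 count=2
After op 6 (read()): arr=[8 5 12 _ _] head=2 tail=3 count=1
After op 7 (read()): arr=[8 5 12 _ _] head=3 tail=3 count=0
After op 8 (write(6)): arr=[8 5 12 6 _] head=3 tail=4 count=1
After op 9 (write(20)): arr=[8 5 12 6 20] head=3 tail=0 count=2
After op 10 (write(10)): arr=[10 5 12 6 20] head=3 tail=1 count=3
After op 11 (write(14)): arr=[10 14 12 6 20] head=3 tail=2 count=4
After op 12 (write(21)): arr=[10 14 21 6 20] head=3 tail=3 count=5
After op 13 (write(19)): arr=[10 14 21 19 20] head=4 tail=4 count=5

Answer: 20 10 14 21 19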